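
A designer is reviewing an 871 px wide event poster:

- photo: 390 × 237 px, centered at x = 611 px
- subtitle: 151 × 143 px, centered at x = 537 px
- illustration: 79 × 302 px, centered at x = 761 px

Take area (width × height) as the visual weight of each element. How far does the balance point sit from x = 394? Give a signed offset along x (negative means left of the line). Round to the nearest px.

Areas → weights: photo 390·237 = 92430, subtitle 151·143 = 21593, illustration 79·302 = 23858; Σw = 137881.
x: (92430·611 + 21593·537 + 23858·761) / 137881 = 86226109 / 137881 ≈ 625.37
Difference: 625.37 − 394 ≈ 231.37.

≈ 231 px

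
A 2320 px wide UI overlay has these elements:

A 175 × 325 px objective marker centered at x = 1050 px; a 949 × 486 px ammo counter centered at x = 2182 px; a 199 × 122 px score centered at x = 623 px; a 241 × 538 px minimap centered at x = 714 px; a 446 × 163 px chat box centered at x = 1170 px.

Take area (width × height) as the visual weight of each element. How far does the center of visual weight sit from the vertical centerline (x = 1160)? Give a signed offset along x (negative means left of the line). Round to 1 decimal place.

Taking area as weight: objective marker 175·325 = 56875, ammo counter 949·486 = 461214, score 199·122 = 24278, minimap 241·538 = 129658, chat box 446·163 = 72698. Sum 744723.
x-moment: 56875·1050 + 461214·2182 + 24278·623 + 129658·714 + 72698·1170 = 1258845364; centroid 1258845364/744723 ≈ 1690.35.
Against x = 1160, that's 1690.35 − 1160 = 530.35.

≈ 530.4 px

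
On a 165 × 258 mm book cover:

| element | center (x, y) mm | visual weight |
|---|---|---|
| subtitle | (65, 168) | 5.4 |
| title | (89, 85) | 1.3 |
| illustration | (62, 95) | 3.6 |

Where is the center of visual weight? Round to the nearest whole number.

Weights sum to 5.4 + 1.3 + 3.6 = 10.3.
x: (5.4·65 + 1.3·89 + 3.6·62) / 10.3 = 689.9 / 10.3 ≈ 66.98
y: (5.4·168 + 1.3·85 + 3.6·95) / 10.3 = 1359.7 / 10.3 ≈ 132.01

(67, 132)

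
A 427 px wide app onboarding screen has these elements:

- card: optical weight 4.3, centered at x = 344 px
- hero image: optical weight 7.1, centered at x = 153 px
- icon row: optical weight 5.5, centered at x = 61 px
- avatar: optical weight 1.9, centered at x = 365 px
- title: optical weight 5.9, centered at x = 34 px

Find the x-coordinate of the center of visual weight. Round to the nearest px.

x ≈ 154

Total weight = 4.3 + 7.1 + 5.5 + 1.9 + 5.9 = 24.7.
Σw·x = 4.3·344 + 7.1·153 + 5.5·61 + 1.9·365 + 5.9·34 = 3795.1, so x̄ = 3795.1/24.7 ≈ 153.65.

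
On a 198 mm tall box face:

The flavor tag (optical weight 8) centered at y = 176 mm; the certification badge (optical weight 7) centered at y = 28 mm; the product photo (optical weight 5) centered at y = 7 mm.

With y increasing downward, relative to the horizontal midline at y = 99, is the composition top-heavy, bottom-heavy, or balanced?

Weights sum to 8 + 7 + 5 = 20.
y: (8·176 + 7·28 + 5·7) / 20 = 1639 / 20 ≈ 81.95
Since 82.0 is above (smaller y than) 99, the composition reads top-heavy.

top-heavy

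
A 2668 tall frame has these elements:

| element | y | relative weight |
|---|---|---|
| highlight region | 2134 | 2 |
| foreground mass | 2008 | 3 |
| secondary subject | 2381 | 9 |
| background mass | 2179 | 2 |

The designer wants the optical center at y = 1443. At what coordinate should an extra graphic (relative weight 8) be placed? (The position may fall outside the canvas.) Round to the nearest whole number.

With the extra graphic, Σw becomes 2 + 3 + 9 + 2 + 8 = 24.
y: need Σw·y = 24·1443 = 34632. Existing = 2·2134 + 3·2008 + 9·2381 + 2·2179 = 36079. Remainder -1447 / 8 ≈ -180.88.

y ≈ -181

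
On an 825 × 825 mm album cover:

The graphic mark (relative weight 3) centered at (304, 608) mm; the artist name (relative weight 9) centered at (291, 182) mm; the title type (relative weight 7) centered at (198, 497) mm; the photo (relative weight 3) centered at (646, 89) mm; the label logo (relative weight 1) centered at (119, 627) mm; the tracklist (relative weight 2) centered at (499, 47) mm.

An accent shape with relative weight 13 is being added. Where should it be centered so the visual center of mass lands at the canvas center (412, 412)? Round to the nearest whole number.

After adding the accent shape, total weight = 3 + 9 + 7 + 3 + 1 + 2 + 13 = 38.
x: target moment 38×412 = 15656; current 3·304 + 9·291 + 7·198 + 3·646 + 1·119 + 2·499 = 7972; the accent shape supplies 7684, so x = 7684/13 ≈ 591.08.
y: target moment 38×412 = 15656; current 3·608 + 9·182 + 7·497 + 3·89 + 1·627 + 2·47 = 7929; the accent shape supplies 7727, so y = 7727/13 ≈ 594.38.

(591, 594)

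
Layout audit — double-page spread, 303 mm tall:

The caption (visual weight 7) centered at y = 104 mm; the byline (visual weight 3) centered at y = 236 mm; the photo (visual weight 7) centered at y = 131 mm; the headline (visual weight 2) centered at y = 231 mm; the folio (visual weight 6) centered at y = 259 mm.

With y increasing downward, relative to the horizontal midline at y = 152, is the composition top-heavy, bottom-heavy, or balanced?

Σw = 7 + 3 + 7 + 2 + 6 = 25.
Σw·y = 7·104 + 3·236 + 7·131 + 2·231 + 6·259 = 4369, so ȳ = 4369/25 ≈ 174.76.
174.8 lies below (larger y than) the midline 152, so the layout is bottom-heavy.

bottom-heavy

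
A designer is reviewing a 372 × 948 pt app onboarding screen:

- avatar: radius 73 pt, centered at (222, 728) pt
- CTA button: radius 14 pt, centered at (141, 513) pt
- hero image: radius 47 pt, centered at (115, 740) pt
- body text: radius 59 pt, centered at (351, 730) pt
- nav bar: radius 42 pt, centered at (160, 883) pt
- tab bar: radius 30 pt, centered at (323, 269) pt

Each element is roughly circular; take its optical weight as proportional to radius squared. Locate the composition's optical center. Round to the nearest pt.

(235, 717)

r² weights: avatar 73² = 5329, CTA button 14² = 196, hero image 47² = 2209, body text 59² = 3481, nav bar 42² = 1764, tab bar 30² = 900. Total = 13879.
Σw·x = 5329·222 + 196·141 + 2209·115 + 3481·351 + 1764·160 + 900·323 = 3259480, so x̄ = 3259480/13879 ≈ 234.85.
Σw·y = 5329·728 + 196·513 + 2209·740 + 3481·730 + 1764·883 + 900·269 = 9955562, so ȳ = 9955562/13879 ≈ 717.31.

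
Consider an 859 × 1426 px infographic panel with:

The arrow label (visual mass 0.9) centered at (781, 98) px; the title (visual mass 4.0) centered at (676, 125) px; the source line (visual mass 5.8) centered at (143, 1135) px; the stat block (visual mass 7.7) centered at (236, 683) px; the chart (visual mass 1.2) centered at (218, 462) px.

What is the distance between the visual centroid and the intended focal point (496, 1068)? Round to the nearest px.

Total weight = 0.9 + 4.0 + 5.8 + 7.7 + 1.2 = 19.6.
Σw·x = 0.9·781 + 4.0·676 + 5.8·143 + 7.7·236 + 1.2·218 = 6315.1, so x̄ = 6315.1/19.6 ≈ 322.20.
Σw·y = 0.9·98 + 4.0·125 + 5.8·1135 + 7.7·683 + 1.2·462 = 12984.7, so ȳ = 12984.7/19.6 ≈ 662.48.
Offset from (496, 1068): Δx ≈ -173.80, Δy ≈ -405.52; distance = √(Δx² + Δy²) ≈ 441.19.

≈ 441 px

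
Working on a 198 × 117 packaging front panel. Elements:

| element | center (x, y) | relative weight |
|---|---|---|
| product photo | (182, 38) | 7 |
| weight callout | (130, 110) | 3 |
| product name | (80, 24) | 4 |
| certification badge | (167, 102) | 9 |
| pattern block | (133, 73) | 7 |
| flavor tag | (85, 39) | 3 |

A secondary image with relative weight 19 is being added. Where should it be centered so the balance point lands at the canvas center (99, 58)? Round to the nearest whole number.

(25, 41)

New total weight: (7 + 3 + 4 + 9 + 7 + 3) + 19 = 52.
x: target moment 52×99 = 5148; current 7·182 + 3·130 + 4·80 + 9·167 + 7·133 + 3·85 = 4673; the secondary image supplies 475, so x = 475/19 ≈ 25.00.
y: target moment 52×58 = 3016; current 7·38 + 3·110 + 4·24 + 9·102 + 7·73 + 3·39 = 2238; the secondary image supplies 778, so y = 778/19 ≈ 40.95.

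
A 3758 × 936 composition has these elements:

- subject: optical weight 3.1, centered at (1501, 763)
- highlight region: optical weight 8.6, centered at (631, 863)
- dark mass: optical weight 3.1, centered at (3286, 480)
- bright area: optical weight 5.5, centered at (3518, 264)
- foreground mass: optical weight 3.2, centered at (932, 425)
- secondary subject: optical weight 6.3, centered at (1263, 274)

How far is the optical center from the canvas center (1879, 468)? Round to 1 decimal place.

Σw = 3.1 + 8.6 + 3.1 + 5.5 + 3.2 + 6.3 = 29.8.
x: moment 50554.6 / weight 29.8 ≈ 1696.46
y: moment 15813.3 / weight 29.8 ≈ 530.65
Relative to (1879, 468): Δ = (-182.54, 62.65); |Δ| = √(-182.54² + 62.65²) ≈ 192.99.

≈ 193.0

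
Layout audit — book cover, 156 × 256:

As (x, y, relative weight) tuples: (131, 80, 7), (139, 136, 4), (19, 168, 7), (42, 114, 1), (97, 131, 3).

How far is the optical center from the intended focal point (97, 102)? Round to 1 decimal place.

≈ 26.2

Σw = 7 + 4 + 7 + 1 + 3 = 22.
x-moment: 7·131 + 4·139 + 7·19 + 1·42 + 3·97 = 1939; centroid 1939/22 ≈ 88.14.
y-moment: 7·80 + 4·136 + 7·168 + 1·114 + 3·131 = 2787; centroid 2787/22 ≈ 126.68.
From (97, 102): dx = -8.86, dy = 24.68, so the distance is √(dx²+dy²) ≈ 26.23.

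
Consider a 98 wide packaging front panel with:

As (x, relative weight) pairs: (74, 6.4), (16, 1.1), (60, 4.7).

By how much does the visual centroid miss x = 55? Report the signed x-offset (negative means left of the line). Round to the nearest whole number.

Weights sum to 6.4 + 1.1 + 4.7 = 12.2.
x: (6.4·74 + 1.1·16 + 4.7·60) / 12.2 = 773.2 / 12.2 ≈ 63.38
Against x = 55, that's 63.38 − 55 = 8.38.

≈ 8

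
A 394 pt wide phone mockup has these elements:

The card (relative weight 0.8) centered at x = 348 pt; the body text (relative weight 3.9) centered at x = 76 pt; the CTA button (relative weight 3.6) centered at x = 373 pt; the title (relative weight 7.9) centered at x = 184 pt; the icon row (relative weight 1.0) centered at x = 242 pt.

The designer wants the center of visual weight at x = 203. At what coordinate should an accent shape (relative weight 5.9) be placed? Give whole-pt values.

x ≈ 182

After adding the accent shape, total weight = 0.8 + 3.9 + 3.6 + 7.9 + 1.0 + 5.9 = 23.1.
Along x: (3613.2 + 5.9·x) / 23.1 = 203 (existing moment 0.8·348 + 3.9·76 + 3.6·373 + 7.9·184 + 1.0·242 = 3613.2) ⇒ x = (4689.3 − 3613.2) / 5.9 ≈ 182.39.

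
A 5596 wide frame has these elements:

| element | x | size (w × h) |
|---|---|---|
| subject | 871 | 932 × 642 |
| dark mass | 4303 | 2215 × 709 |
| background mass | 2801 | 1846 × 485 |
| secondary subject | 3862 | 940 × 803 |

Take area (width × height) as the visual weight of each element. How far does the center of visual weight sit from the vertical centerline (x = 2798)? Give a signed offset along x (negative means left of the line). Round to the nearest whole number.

≈ 528

Areas → weights: subject 932·642 = 598344, dark mass 2215·709 = 1570435, background mass 1846·485 = 895310, secondary subject 940·803 = 754820; Σw = 3818909.
x-moment: 598344·871 + 1570435·4303 + 895310·2801 + 754820·3862 = 12701617579; centroid 12701617579/3818909 ≈ 3325.98.
Difference: 3325.98 − 2798 ≈ 527.98.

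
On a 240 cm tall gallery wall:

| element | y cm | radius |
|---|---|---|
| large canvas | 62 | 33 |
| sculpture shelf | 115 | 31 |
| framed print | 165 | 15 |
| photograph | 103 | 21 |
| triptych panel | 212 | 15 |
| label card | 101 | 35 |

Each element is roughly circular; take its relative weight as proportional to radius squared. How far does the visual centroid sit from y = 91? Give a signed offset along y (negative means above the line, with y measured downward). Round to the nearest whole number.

≈ 13 cm

r² weights: large canvas 33² = 1089, sculpture shelf 31² = 961, framed print 15² = 225, photograph 21² = 441, triptych panel 15² = 225, label card 35² = 1225. Total = 4166.
Σw·y = 1089·62 + 961·115 + 225·165 + 441·103 + 225·212 + 1225·101 = 432006, so ȳ = 432006/4166 ≈ 103.70.
Difference: 103.70 − 91 ≈ 12.70.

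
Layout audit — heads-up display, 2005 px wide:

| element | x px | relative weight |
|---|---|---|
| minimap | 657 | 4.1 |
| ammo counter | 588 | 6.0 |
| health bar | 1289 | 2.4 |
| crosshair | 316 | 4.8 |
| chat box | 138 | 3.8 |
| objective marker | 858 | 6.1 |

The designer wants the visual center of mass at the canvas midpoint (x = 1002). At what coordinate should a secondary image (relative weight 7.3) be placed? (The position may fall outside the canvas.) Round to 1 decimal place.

With the secondary image, Σw becomes 4.1 + 6.0 + 2.4 + 4.8 + 3.8 + 6.1 + 7.3 = 34.5.
Along x: (16590.3 + 7.3·x) / 34.5 = 1002 (existing moment 4.1·657 + 6.0·588 + 2.4·1289 + 4.8·316 + 3.8·138 + 6.1·858 = 16590.3) ⇒ x = (34569.0 − 16590.3) / 7.3 ≈ 2462.84.

x ≈ 2462.8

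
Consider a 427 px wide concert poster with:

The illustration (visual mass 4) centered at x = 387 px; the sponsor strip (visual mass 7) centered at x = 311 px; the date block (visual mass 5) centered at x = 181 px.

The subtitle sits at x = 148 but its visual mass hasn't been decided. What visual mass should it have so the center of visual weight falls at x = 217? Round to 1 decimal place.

Existing Σw = 16 (4 + 7 + 5); existing moment 4·387 + 7·311 + 5·181 = 4630.
For the centroid to hit 217: (4630 + w·148) / (16 + w) = 217.
So w = (217·16 − 4630)/(148 − 217) = -1158/-69 ≈ 16.78.

w ≈ 16.8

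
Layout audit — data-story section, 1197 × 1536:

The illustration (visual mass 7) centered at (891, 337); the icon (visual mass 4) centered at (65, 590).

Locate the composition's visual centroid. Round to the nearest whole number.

Σw = 7 + 4 = 11.
x-moment: 7·891 + 4·65 = 6497; centroid 6497/11 ≈ 590.64.
y-moment: 7·337 + 4·590 = 4719; centroid 4719/11 ≈ 429.00.

(591, 429)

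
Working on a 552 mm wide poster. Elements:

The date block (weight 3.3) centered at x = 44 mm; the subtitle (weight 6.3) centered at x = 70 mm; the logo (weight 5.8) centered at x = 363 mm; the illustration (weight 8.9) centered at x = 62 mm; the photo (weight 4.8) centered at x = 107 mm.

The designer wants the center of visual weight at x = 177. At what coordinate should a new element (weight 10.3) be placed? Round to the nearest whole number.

x ≈ 312

With the new element, Σw becomes 3.3 + 6.3 + 5.8 + 8.9 + 4.8 + 10.3 = 39.4.
Along x: (3757.0 + 10.3·x) / 39.4 = 177 (existing moment 3.3·44 + 6.3·70 + 5.8·363 + 8.9·62 + 4.8·107 = 3757.0) ⇒ x = (6973.8 − 3757.0) / 10.3 ≈ 312.31.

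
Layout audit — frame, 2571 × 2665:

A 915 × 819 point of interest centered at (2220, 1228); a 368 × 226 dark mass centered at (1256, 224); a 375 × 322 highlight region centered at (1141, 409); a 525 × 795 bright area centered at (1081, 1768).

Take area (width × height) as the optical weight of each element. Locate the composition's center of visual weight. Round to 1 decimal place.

(1719.6, 1259.4)

Taking area as weight: point of interest 915·819 = 749385, dark mass 368·226 = 83168, highlight region 375·322 = 120750, bright area 525·795 = 417375. Sum 1370678.
x: (749385·2220 + 83168·1256 + 120750·1141 + 417375·1081) / 1370678 = 2357051833 / 1370678 ≈ 1719.62
y: (749385·1228 + 83168·224 + 120750·409 + 417375·1768) / 1370678 = 1726180162 / 1370678 ≈ 1259.36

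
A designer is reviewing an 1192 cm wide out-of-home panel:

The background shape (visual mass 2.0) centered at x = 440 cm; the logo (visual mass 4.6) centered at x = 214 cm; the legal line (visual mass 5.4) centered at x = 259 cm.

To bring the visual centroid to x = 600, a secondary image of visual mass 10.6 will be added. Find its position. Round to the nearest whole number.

New total weight: (2.0 + 4.6 + 5.4) + 10.6 = 22.6.
x: need Σw·x = 22.6·600 = 13560.0. Existing = 2.0·440 + 4.6·214 + 5.4·259 = 3263.0. Remainder 10297.0 / 10.6 ≈ 971.42.

x ≈ 971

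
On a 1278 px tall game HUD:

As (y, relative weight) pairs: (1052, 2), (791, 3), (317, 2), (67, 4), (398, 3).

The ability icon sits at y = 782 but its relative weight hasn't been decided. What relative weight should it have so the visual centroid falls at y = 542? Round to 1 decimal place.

Fixed elements: Σw = 2 + 3 + 2 + 4 + 3 = 14, Σw·y = 2·1052 + 3·791 + 2·317 + 4·67 + 3·398 = 6573.
Balance at y = 542 requires (6573 + w·782) / (14 + w) = 542.
Rearranging, w·(782 − 542) = 542·14 − 6573 = 1015, so w ≈ 1015/240 = 4.23.

w ≈ 4.2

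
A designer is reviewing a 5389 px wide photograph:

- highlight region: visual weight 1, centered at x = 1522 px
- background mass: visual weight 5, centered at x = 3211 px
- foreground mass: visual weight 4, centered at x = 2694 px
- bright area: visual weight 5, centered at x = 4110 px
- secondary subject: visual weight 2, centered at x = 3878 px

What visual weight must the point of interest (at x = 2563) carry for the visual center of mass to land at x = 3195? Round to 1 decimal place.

Fixed elements: Σw = 1 + 5 + 4 + 5 + 2 = 17, Σw·x = 1·1522 + 5·3211 + 4·2694 + 5·4110 + 2·3878 = 56659.
Set Σw·x/Σw = 3195: (56659 + 2563w) = 3195·(17 + w).
Rearranging, w·(2563 − 3195) = 3195·17 − 56659 = -2344, so w ≈ -2344/-632 = 3.71.

w ≈ 3.7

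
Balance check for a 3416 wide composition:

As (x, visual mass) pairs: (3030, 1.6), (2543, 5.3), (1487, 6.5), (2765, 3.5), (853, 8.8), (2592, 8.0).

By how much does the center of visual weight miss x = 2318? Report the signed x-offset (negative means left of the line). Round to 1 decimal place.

≈ -362.2

Total weight = 1.6 + 5.3 + 6.5 + 3.5 + 8.8 + 8.0 = 33.7.
x-moment: 1.6·3030 + 5.3·2543 + 6.5·1487 + 3.5·2765 + 8.8·853 + 8.0·2592 = 65911.3; centroid 65911.3/33.7 ≈ 1955.82.
Offset from x = 2318: 1955.82 − 2318 ≈ -362.18.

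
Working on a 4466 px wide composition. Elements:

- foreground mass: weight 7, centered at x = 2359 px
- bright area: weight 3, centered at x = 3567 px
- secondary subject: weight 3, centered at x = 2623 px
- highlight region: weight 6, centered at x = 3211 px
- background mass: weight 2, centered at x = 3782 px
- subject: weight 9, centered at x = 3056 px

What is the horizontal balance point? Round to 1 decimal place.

x ≈ 2980.6

Σw = 7 + 3 + 3 + 6 + 2 + 9 = 30.
Σw·x = 89417; x̄ = 89417/30 ≈ 2980.57.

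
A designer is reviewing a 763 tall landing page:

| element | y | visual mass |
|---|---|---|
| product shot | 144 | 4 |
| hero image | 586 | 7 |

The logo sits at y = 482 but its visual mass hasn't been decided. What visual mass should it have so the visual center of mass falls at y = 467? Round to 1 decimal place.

w ≈ 30.6

Fixed elements: Σw = 4 + 7 = 11, Σw·y = 4·144 + 7·586 = 4678.
For the centroid to hit 467: (4678 + w·482) / (11 + w) = 467.
Rearranging, w·(482 − 467) = 467·11 − 4678 = 459, so w ≈ 459/15 = 30.60.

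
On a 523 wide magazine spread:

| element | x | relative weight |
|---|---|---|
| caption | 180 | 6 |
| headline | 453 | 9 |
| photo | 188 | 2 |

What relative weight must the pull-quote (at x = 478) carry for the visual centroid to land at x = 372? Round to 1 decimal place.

Known weights sum to 6 + 9 + 2 = 17; their moment is 6·180 + 9·453 + 2·188 = 5533.
Set Σw·x/Σw = 372: (5533 + 478w) = 372·(17 + w).
Solving: w = (372·17 − 5533) / (478 − 372) = 791 / 106 ≈ 7.46.

w ≈ 7.5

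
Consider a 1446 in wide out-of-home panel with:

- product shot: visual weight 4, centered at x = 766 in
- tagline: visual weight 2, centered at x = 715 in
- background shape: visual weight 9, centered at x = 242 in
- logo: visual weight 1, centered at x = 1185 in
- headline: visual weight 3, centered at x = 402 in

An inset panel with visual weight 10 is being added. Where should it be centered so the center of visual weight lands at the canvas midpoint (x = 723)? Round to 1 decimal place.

x ≈ 1190.4

New total weight: (4 + 2 + 9 + 1 + 3) + 10 = 29.
x: target moment 29×723 = 20967; current 4·766 + 2·715 + 9·242 + 1·1185 + 3·402 = 9063; the inset panel supplies 11904, so x = 11904/10 ≈ 1190.40.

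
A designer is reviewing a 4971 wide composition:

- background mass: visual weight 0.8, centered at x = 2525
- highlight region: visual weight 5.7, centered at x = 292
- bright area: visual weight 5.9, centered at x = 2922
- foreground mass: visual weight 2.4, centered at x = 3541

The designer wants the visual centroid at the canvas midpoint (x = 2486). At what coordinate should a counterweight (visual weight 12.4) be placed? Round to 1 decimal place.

With the counterweight, Σw becomes 0.8 + 5.7 + 5.9 + 2.4 + 12.4 = 27.2.
Along x: (29422.6 + 12.4·x) / 27.2 = 2486 (existing moment 0.8·2525 + 5.7·292 + 5.9·2922 + 2.4·3541 = 29422.6) ⇒ x = (67619.2 − 29422.6) / 12.4 ≈ 3080.37.

x ≈ 3080.4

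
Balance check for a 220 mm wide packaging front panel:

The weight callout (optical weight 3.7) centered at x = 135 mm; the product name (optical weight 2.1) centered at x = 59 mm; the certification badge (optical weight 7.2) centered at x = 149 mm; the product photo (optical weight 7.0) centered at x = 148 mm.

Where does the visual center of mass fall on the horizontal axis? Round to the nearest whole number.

x ≈ 137

Total weight = 3.7 + 2.1 + 7.2 + 7.0 = 20.0.
x-moment: 3.7·135 + 2.1·59 + 7.2·149 + 7.0·148 = 2732.2; centroid 2732.2/20.0 ≈ 136.61.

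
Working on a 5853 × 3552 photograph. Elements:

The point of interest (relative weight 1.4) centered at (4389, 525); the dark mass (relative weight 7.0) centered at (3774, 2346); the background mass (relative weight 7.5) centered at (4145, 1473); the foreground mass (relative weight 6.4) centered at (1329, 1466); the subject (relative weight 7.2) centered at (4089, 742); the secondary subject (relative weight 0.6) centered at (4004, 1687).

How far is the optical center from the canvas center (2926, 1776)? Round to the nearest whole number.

≈ 616

Σw = 1.4 + 7.0 + 7.5 + 6.4 + 7.2 + 0.6 = 30.1.
x: (1.4·4389 + 7.0·3774 + 7.5·4145 + 6.4·1329 + 7.2·4089 + 0.6·4004) / 30.1 = 103998.9 / 30.1 ≈ 3455.11
y: (1.4·525 + 7.0·2346 + 7.5·1473 + 6.4·1466 + 7.2·742 + 0.6·1687) / 30.1 = 43941.5 / 30.1 ≈ 1459.85
Relative to (2926, 1776): Δ = (529.11, -316.15); |Δ| = √(529.11² + -316.15²) ≈ 616.37.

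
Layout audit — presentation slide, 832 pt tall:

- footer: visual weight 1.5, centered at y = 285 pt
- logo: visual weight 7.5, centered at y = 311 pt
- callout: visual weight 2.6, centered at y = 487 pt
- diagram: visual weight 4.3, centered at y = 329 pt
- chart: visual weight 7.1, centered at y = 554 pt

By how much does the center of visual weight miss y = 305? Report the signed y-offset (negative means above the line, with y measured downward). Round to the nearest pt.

≈ 103 pt

Total weight = 1.5 + 7.5 + 2.6 + 4.3 + 7.1 = 23.0.
y: (1.5·285 + 7.5·311 + 2.6·487 + 4.3·329 + 7.1·554) / 23.0 = 9374.3 / 23.0 ≈ 407.58
Against y = 305, that's 407.58 − 305 = 102.58.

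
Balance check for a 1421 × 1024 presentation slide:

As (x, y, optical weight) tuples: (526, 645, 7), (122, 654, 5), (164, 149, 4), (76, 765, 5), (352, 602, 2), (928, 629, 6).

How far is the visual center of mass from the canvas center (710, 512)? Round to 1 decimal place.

Total weight = 7 + 5 + 4 + 5 + 2 + 6 = 29.
x-moment: 7·526 + 5·122 + 4·164 + 5·76 + 2·352 + 6·928 = 11600; centroid 11600/29 ≈ 400.00.
y-moment: 7·645 + 5·654 + 4·149 + 5·765 + 2·602 + 6·629 = 17184; centroid 17184/29 ≈ 592.55.
Relative to (710, 512): Δ = (-310.00, 80.55); |Δ| = √(-310.00² + 80.55²) ≈ 320.29.

≈ 320.3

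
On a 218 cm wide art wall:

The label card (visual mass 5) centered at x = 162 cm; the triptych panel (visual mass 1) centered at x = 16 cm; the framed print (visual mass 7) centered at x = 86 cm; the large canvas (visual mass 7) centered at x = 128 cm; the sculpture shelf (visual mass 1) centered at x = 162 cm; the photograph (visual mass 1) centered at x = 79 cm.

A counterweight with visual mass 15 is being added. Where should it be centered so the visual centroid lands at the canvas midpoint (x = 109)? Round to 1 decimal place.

x ≈ 97.9

With the counterweight, Σw becomes 5 + 1 + 7 + 7 + 1 + 1 + 15 = 37.
x: need Σw·x = 37·109 = 4033. Existing = 5·162 + 1·16 + 7·86 + 7·128 + 1·162 + 1·79 = 2565. Remainder 1468 / 15 ≈ 97.87.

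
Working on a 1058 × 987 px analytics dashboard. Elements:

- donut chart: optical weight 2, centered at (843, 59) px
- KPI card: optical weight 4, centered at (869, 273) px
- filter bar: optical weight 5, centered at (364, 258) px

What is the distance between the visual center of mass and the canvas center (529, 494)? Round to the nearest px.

≈ 287 px

Weights sum to 2 + 4 + 5 = 11.
x-moment: 2·843 + 4·869 + 5·364 = 6982; centroid 6982/11 ≈ 634.73.
y-moment: 2·59 + 4·273 + 5·258 = 2500; centroid 2500/11 ≈ 227.27.
Relative to (529, 494): Δ = (105.73, -266.73); |Δ| = √(105.73² + -266.73²) ≈ 286.92.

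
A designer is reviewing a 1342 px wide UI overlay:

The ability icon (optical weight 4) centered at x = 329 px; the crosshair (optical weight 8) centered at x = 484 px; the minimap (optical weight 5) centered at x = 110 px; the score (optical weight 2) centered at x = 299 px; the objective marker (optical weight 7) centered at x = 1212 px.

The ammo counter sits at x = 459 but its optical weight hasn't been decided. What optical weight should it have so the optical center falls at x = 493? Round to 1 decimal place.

w ≈ 58.9

Fixed elements: Σw = 4 + 8 + 5 + 2 + 7 = 26, Σw·x = 4·329 + 8·484 + 5·110 + 2·299 + 7·1212 = 14820.
Balance at x = 493 requires (14820 + w·459) / (26 + w) = 493.
Solving: w = (493·26 − 14820) / (459 − 493) = -2002 / -34 ≈ 58.88.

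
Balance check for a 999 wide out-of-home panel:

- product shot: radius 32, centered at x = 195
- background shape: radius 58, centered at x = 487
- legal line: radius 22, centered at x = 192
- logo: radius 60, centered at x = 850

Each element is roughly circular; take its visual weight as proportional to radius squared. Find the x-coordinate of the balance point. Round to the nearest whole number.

Weights ∝ r²: product shot 32² = 1024, background shape 58² = 3364, legal line 22² = 484, logo 60² = 3600; Σw = 8472.
x: (1024·195 + 3364·487 + 484·192 + 3600·850) / 8472 = 4990876 / 8472 ≈ 589.10

x ≈ 589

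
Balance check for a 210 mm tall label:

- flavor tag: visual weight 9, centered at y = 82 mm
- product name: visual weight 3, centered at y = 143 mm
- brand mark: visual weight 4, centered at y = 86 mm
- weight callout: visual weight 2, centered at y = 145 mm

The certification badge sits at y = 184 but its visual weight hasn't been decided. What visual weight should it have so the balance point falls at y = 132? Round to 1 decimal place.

Existing Σw = 18 (9 + 3 + 4 + 2); existing moment 9·82 + 3·143 + 4·86 + 2·145 = 1801.
For the centroid to hit 132: (1801 + w·184) / (18 + w) = 132.
Rearranging, w·(184 − 132) = 132·18 − 1801 = 575, so w ≈ 575/52 = 11.06.

w ≈ 11.1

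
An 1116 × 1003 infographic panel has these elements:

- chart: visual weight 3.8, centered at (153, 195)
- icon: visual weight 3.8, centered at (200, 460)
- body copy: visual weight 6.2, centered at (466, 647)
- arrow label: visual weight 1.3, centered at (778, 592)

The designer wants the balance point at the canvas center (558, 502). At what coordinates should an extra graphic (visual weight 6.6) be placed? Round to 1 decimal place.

New total weight: (3.8 + 3.8 + 6.2 + 1.3) + 6.6 = 21.7.
x: need Σw·x = 21.7·558 = 12108.6. Existing = 3.8·153 + 3.8·200 + 6.2·466 + 1.3·778 = 5242.0. Remainder 6866.6 / 6.6 ≈ 1040.39.
y: need Σw·y = 21.7·502 = 10893.4. Existing = 3.8·195 + 3.8·460 + 6.2·647 + 1.3·592 = 7270.0. Remainder 3623.4 / 6.6 ≈ 549.00.

(1040.4, 549.0)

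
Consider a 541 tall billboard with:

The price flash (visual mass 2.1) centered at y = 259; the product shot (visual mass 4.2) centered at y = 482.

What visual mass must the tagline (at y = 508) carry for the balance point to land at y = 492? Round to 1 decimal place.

w ≈ 33.2

Fixed elements: Σw = 2.1 + 4.2 = 6.3, Σw·y = 2.1·259 + 4.2·482 = 2568.3.
Set Σw·y/Σw = 492: (2568.3 + 508w) = 492·(6.3 + w).
So w = (492·6.3 − 2568.3)/(508 − 492) = 531.3/16 ≈ 33.21.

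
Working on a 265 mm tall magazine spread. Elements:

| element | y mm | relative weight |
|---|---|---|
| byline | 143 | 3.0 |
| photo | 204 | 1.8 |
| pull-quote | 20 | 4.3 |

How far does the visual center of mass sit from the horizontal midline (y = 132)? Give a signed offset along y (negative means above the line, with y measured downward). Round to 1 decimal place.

≈ -35.1 mm

Total weight = 3.0 + 1.8 + 4.3 = 9.1.
y: (3.0·143 + 1.8·204 + 4.3·20) / 9.1 = 882.2 / 9.1 ≈ 96.95
Against y = 132, that's 96.95 − 132 = -35.05.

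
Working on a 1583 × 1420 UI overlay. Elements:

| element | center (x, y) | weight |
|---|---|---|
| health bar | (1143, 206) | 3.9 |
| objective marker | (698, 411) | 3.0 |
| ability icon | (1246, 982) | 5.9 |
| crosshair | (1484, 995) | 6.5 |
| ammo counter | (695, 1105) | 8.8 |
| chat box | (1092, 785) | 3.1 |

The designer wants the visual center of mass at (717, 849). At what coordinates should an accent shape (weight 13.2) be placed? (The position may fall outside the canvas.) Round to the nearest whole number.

(-92, 852)

New total weight: (3.9 + 3.0 + 5.9 + 6.5 + 8.8 + 3.1) + 13.2 = 44.4.
x: need Σw·x = 44.4·717 = 31834.8. Existing = 3.9·1143 + 3.0·698 + 5.9·1246 + 6.5·1484 + 8.8·695 + 3.1·1092 = 33050.3. Remainder -1215.5 / 13.2 ≈ -92.08.
y: need Σw·y = 44.4·849 = 37695.6. Existing = 3.9·206 + 3.0·411 + 5.9·982 + 6.5·995 + 8.8·1105 + 3.1·785 = 26455.2. Remainder 11240.4 / 13.2 ≈ 851.55.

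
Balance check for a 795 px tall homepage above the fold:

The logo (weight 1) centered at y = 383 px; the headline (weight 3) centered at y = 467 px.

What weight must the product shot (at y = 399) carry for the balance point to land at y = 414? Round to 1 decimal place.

w ≈ 8.5

Fixed elements: Σw = 1 + 3 = 4, Σw·y = 1·383 + 3·467 = 1784.
Balance at y = 414 requires (1784 + w·399) / (4 + w) = 414.
So w = (414·4 − 1784)/(399 − 414) = -128/-15 ≈ 8.53.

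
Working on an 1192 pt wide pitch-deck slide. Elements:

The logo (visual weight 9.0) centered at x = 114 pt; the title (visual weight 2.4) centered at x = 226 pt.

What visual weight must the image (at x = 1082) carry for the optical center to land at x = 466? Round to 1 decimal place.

Fixed elements: Σw = 9.0 + 2.4 = 11.4, Σw·x = 9.0·114 + 2.4·226 = 1568.4.
Set Σw·x/Σw = 466: (1568.4 + 1082w) = 466·(11.4 + w).
So w = (466·11.4 − 1568.4)/(1082 − 466) = 3744.0/616 ≈ 6.08.

w ≈ 6.1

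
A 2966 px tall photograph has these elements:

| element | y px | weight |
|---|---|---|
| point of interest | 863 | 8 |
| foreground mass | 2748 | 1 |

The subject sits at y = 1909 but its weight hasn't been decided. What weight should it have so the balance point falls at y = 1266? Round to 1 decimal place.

Fixed elements: Σw = 8 + 1 = 9, Σw·y = 8·863 + 1·2748 = 9652.
Set Σw·y/Σw = 1266: (9652 + 1909w) = 1266·(9 + w).
Solving: w = (1266·9 − 9652) / (1909 − 1266) = 1742 / 643 ≈ 2.71.

w ≈ 2.7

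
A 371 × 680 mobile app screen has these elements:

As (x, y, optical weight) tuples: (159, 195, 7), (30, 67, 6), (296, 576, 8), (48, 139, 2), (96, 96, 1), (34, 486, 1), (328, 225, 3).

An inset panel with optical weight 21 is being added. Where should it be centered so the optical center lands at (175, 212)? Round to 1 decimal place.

(176.4, 118.0)

With the inset panel, Σw becomes 7 + 6 + 8 + 2 + 1 + 1 + 3 + 21 = 49.
Along x: (4871 + 21·x) / 49 = 175 (existing moment 7·159 + 6·30 + 8·296 + 2·48 + 1·96 + 1·34 + 3·328 = 4871) ⇒ x = (8575 − 4871) / 21 ≈ 176.38.
Along y: (7910 + 21·y) / 49 = 212 (existing moment 7·195 + 6·67 + 8·576 + 2·139 + 1·96 + 1·486 + 3·225 = 7910) ⇒ y = (10388 − 7910) / 21 ≈ 118.00.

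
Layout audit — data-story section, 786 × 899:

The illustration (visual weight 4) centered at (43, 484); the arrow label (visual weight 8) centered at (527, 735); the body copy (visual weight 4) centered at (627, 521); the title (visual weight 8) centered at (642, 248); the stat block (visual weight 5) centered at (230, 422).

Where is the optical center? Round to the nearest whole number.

Total weight = 4 + 8 + 4 + 8 + 5 = 29.
x-moment: 4·43 + 8·527 + 4·627 + 8·642 + 5·230 = 13182; centroid 13182/29 ≈ 454.55.
y-moment: 4·484 + 8·735 + 4·521 + 8·248 + 5·422 = 13994; centroid 13994/29 ≈ 482.55.

(455, 483)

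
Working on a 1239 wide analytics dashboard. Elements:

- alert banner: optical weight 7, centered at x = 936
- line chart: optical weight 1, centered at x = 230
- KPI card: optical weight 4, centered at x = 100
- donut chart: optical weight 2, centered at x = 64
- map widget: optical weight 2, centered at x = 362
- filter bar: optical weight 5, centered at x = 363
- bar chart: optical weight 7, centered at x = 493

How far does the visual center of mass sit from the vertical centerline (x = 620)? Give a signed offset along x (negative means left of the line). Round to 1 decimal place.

Total weight = 7 + 1 + 4 + 2 + 2 + 5 + 7 = 28.
x-moment: 7·936 + 1·230 + 4·100 + 2·64 + 2·362 + 5·363 + 7·493 = 13300; centroid 13300/28 ≈ 475.00.
Difference: 475.00 − 620 ≈ -145.00.

≈ -145.0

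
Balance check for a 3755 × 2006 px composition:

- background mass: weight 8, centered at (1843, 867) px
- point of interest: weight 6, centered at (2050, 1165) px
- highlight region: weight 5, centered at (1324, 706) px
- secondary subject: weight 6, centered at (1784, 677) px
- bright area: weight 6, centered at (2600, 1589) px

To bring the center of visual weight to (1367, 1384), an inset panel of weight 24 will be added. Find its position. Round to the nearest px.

New total weight: (8 + 6 + 5 + 6 + 6) + 24 = 55.
Along x: (59968 + 24·x) / 55 = 1367 (existing moment 8·1843 + 6·2050 + 5·1324 + 6·1784 + 6·2600 = 59968) ⇒ x = (75185 − 59968) / 24 ≈ 634.04.
Along y: (31052 + 24·y) / 55 = 1384 (existing moment 8·867 + 6·1165 + 5·706 + 6·677 + 6·1589 = 31052) ⇒ y = (76120 − 31052) / 24 ≈ 1877.83.

(634, 1878)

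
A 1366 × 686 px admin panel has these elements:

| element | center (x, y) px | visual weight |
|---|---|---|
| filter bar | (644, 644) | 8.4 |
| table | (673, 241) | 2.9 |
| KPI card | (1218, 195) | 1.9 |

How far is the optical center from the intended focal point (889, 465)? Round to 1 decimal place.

≈ 158.1 px

Weights sum to 8.4 + 2.9 + 1.9 = 13.2.
Σw·x = 8.4·644 + 2.9·673 + 1.9·1218 = 9675.5, so x̄ = 9675.5/13.2 ≈ 732.99.
Σw·y = 8.4·644 + 2.9·241 + 1.9·195 = 6479.0, so ȳ = 6479.0/13.2 ≈ 490.83.
Offset from (889, 465): Δx ≈ -156.01, Δy ≈ 25.83; distance = √(Δx² + Δy²) ≈ 158.13.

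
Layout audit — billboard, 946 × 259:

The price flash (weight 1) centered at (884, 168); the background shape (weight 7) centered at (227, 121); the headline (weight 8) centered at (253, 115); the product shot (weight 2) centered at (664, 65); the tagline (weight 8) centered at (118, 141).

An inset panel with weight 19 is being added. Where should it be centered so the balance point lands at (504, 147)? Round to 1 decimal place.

(837.4, 180.1)

After adding the inset panel, total weight = 1 + 7 + 8 + 2 + 8 + 19 = 45.
Along x: (6769 + 19·x) / 45 = 504 (existing moment 1·884 + 7·227 + 8·253 + 2·664 + 8·118 = 6769) ⇒ x = (22680 − 6769) / 19 ≈ 837.42.
Along y: (3193 + 19·y) / 45 = 147 (existing moment 1·168 + 7·121 + 8·115 + 2·65 + 8·141 = 3193) ⇒ y = (6615 − 3193) / 19 ≈ 180.11.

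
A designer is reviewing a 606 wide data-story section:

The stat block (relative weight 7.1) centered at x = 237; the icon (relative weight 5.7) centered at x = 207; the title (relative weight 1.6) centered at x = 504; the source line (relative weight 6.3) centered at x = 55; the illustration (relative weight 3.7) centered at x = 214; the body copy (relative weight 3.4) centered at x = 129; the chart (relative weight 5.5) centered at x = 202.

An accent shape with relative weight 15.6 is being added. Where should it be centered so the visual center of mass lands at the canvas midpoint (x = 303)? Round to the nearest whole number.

x ≈ 542

New total weight: (7.1 + 5.7 + 1.6 + 6.3 + 3.7 + 3.4 + 5.5) + 15.6 = 48.9.
x: need Σw·x = 48.9·303 = 14816.7. Existing = 7.1·237 + 5.7·207 + 1.6·504 + 6.3·55 + 3.7·214 + 3.4·129 + 5.5·202 = 6356.9. Remainder 8459.8 / 15.6 ≈ 542.29.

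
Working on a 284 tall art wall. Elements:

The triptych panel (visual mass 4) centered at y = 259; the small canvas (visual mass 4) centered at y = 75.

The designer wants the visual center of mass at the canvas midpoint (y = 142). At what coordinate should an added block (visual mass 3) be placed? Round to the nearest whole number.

y ≈ 75

After adding the added block, total weight = 4 + 4 + 3 = 11.
y: need Σw·y = 11·142 = 1562. Existing = 4·259 + 4·75 = 1336. Remainder 226 / 3 ≈ 75.33.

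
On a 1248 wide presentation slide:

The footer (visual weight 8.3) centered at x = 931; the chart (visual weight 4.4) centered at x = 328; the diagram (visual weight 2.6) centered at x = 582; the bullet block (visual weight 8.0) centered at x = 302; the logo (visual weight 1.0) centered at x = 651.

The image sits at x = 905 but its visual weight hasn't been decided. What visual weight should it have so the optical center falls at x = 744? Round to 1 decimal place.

Fixed elements: Σw = 8.3 + 4.4 + 2.6 + 8.0 + 1.0 = 24.3, Σw·x = 8.3·931 + 4.4·328 + 2.6·582 + 8.0·302 + 1.0·651 = 13750.7.
For the centroid to hit 744: (13750.7 + w·905) / (24.3 + w) = 744.
So w = (744·24.3 − 13750.7)/(905 − 744) = 4328.5/161 ≈ 26.89.

w ≈ 26.9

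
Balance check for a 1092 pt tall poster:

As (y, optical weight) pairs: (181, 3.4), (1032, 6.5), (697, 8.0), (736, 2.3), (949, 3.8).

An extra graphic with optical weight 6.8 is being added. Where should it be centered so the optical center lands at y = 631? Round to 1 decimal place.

y ≈ 181.8

New total weight: (3.4 + 6.5 + 8.0 + 2.3 + 3.8) + 6.8 = 30.8.
y: need Σw·y = 30.8·631 = 19434.8. Existing = 3.4·181 + 6.5·1032 + 8.0·697 + 2.3·736 + 3.8·949 = 18198.4. Remainder 1236.4 / 6.8 ≈ 181.82.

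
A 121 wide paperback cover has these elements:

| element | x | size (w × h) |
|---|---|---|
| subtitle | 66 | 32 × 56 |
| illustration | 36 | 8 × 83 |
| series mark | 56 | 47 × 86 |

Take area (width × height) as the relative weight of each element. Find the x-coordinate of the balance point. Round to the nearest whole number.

x ≈ 57

Taking area as weight: subtitle 32·56 = 1792, illustration 8·83 = 664, series mark 47·86 = 4042. Sum 6498.
x-moment: 1792·66 + 664·36 + 4042·56 = 368528; centroid 368528/6498 ≈ 56.71.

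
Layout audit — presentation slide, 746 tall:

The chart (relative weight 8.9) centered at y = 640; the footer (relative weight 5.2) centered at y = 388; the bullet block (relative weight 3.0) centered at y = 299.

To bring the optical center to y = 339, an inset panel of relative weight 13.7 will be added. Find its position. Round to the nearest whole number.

y ≈ 134

After adding the inset panel, total weight = 8.9 + 5.2 + 3.0 + 13.7 = 30.8.
y: target moment 30.8×339 = 10441.2; current 8.9·640 + 5.2·388 + 3.0·299 = 8610.6; the inset panel supplies 1830.6, so y = 1830.6/13.7 ≈ 133.62.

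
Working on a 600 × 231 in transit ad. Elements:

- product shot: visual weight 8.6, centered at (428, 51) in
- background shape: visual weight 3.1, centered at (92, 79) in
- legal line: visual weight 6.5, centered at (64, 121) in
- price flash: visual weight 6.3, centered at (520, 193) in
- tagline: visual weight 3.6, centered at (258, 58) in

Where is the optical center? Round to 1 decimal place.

Total weight = 8.6 + 3.1 + 6.5 + 6.3 + 3.6 = 28.1.
x-moment: 8.6·428 + 3.1·92 + 6.5·64 + 6.3·520 + 3.6·258 = 8586.8; centroid 8586.8/28.1 ≈ 305.58.
y-moment: 8.6·51 + 3.1·79 + 6.5·121 + 6.3·193 + 3.6·58 = 2894.7; centroid 2894.7/28.1 ≈ 103.01.

(305.6, 103.0)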